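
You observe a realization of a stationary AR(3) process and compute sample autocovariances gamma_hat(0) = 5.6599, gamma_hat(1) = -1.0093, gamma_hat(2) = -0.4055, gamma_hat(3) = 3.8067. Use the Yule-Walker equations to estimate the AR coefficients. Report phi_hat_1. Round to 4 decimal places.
\hat\phi_{1} = -0.1260

The Yule-Walker equations for an AR(p) process read, in matrix form,
  Gamma_p phi = r_p,   with   (Gamma_p)_{ij} = gamma(|i - j|),
                       (r_p)_i = gamma(i),   i,j = 1..p.
Substitute the sample gammas (Toeplitz matrix and right-hand side of size 3):
  Gamma_p = [[5.6599, -1.0093, -0.4055], [-1.0093, 5.6599, -1.0093], [-0.4055, -1.0093, 5.6599]]
  r_p     = [-1.0093, -0.4055, 3.8067]
Written out (R1..R3):
  (R1) 5.6599 phi_1 - 1.0093 phi_2 - 0.4055 phi_3 = -1.0093
  (R2) -1.0093 phi_1 + 5.6599 phi_2 - 1.0093 phi_3 = -0.4055
  (R3) -0.4055 phi_1 - 1.0093 phi_2 + 5.6599 phi_3 = 3.8067
Gaussian elimination:
  R2 <- R2 - (-1.0093/5.6599) R1 = R2 - (-0.178325) R1:  5.479917 phi_2 - 1.081611 phi_3 = -0.585483
  R3 <- R3 - (-0.4055/5.6599) R1 = R3 - (-0.071644) R1:  -1.081611 phi_2 + 5.630848 phi_3 = 3.734389
  R3 <- R3 - (-1.081611/5.479917) R2 = R3 - (-0.197377) R2:  5.417363 phi_3 = 3.618828
Back-substitution:
  phi_hat_3 = 3.618828 / 5.417363 = 0.668006
  phi_hat_2 = (-0.585483 - (-1.081611)(0.668006)) / 5.479917 = 0.025007
  phi_hat_1 = (-1.0093 - (-1.0093)(0.025007) - (-0.4055)(0.668006)) / 5.6599 = -0.126006
So phi_hat = [-0.1260, 0.0250, 0.6680].
Therefore phi_hat_1 = -0.1260.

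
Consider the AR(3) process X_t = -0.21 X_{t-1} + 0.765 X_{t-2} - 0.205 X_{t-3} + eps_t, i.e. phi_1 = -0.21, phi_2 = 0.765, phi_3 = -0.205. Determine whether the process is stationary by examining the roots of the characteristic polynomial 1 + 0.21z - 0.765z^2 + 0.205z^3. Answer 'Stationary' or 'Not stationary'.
\text{Not stationary}

The AR(p) characteristic polynomial is P(z) = 1 + 0.21z - 0.765z^2 + 0.205z^3.
Stationarity requires all roots to lie outside the unit circle, i.e. |z| > 1 for every root.
Degree 3: look for a simple real root z0 first, then factor out (1 - z/z0) and solve the remaining quadratic.
Testing z0 = 2: P(2) = 1 + (0.21)(2) + (-0.765)(2)^2 + (0.205)(2)^3
  = 1 + (0.42) + (-3.06) + (1.64) = 0.  So z_0 = 2 is a root, |z_0| = 2.
Divide out the factor (1 - 0.5 z) = (1 - z/z0) (since 1/z0 = 0.5):
  P(z) = (1 - 0.5 z)(1 + (0.71) z + (-0.41) z^2)
  [check: z-coef 0.71 - (0.5) = 0.21; z^2-coef -0.41 - (0.5)(0.71) = -0.765; z^3-coef -(0.5)(-0.41) = 0.205.]
Remaining roots from the quadratic factor 1 + (0.71) z + (-0.41) z^2:
  Set 1 + (0.71) z + (-0.41) z^2 = 0, i.e. a z^2 + b z + c = 0 with a = -0.41, b = 0.71, c = 1.
  Discriminant D = b^2 - 4ac = (0.71)^2 - 4*(-0.41)*1 = 0.5041 - (-1.64) = 2.1441.
  D >= 0, so the roots are real: z = (-b +/- sqrt(D)) / (2a) = (-0.71 +/- 1.464275) / (-0.82).
    z_1 = (-0.71 + 1.464275) / (-0.82) = -0.9198,   |z_1| = 0.9198.
    z_2 = (-0.71 - 1.464275) / (-0.82) = 2.6516,   |z_2| = 2.6516.
Moduli of all roots: 2.0000, 0.9198, 2.6516.
All moduli strictly greater than 1? No.
Verdict: Not stationary.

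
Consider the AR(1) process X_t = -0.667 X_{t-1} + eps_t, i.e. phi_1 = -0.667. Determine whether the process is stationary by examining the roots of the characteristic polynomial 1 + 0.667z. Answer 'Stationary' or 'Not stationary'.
\text{Stationary}

The AR(p) characteristic polynomial is P(z) = 1 + 0.667z.
Stationarity requires all roots to lie outside the unit circle, i.e. |z| > 1 for every root.
This is linear in z: 1 + (0.667) z = 0  =>  z = -1/(0.667) = -1.49925,  |z| = 1.49925.
Moduli of all roots: 1.4993.
All moduli strictly greater than 1? Yes.
Verdict: Stationary.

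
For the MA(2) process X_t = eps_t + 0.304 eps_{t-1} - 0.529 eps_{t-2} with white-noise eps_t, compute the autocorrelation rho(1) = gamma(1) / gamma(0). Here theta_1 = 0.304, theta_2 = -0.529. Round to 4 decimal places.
\rho(1) = 0.1043

For an MA(q) process with theta_0 = 1, the autocovariance is
  gamma(k) = sigma^2 * sum_{i=0..q-k} theta_i * theta_{i+k},
and rho(k) = gamma(k) / gamma(0). Sigma^2 cancels.
  numerator   = (1)*(0.304) + (0.304)*(-0.529) = 0.143184.
  denominator = (1)^2 + (0.304)^2 + (-0.529)^2 = 1.372257.
  rho(1) = 0.143184 / 1.372257 = 0.1043.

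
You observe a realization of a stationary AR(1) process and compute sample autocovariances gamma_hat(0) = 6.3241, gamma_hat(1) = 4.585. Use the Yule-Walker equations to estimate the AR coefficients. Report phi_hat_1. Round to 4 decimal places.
\hat\phi_{1} = 0.7250

The Yule-Walker equations for an AR(p) process read, in matrix form,
  Gamma_p phi = r_p,   with   (Gamma_p)_{ij} = gamma(|i - j|),
                       (r_p)_i = gamma(i),   i,j = 1..p.
Substitute the sample gammas (Toeplitz matrix and right-hand side of size 1):
  Gamma_p = [[6.3241]]
  r_p     = [4.585]
With p = 1 this is the single equation gamma(0) phi_1 = gamma(1):
  phi_hat_1 = gamma(1) / gamma(0) = 4.585 / 6.3241 = 0.7250.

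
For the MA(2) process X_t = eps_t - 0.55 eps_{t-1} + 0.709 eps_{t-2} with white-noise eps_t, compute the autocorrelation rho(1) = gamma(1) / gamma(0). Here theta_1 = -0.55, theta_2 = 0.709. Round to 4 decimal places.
\rho(1) = -0.5207

For an MA(q) process with theta_0 = 1, the autocovariance is
  gamma(k) = sigma^2 * sum_{i=0..q-k} theta_i * theta_{i+k},
and rho(k) = gamma(k) / gamma(0). Sigma^2 cancels.
  numerator   = (1)*(-0.55) + (-0.55)*(0.709) = -0.93995.
  denominator = (1)^2 + (-0.55)^2 + (0.709)^2 = 1.805181.
  rho(1) = -0.93995 / 1.805181 = -0.5207.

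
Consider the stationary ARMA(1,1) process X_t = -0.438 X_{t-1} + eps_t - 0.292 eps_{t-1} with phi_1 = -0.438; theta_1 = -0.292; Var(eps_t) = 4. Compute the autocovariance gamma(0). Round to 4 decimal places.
\gamma(0) = 6.6376

Multiply the model equation by X_{t-k} and take expectations. With theta_0 = psi_0 = 1 and psi_j the MA(infinity) weights, this gives
  gamma(k) - sum_i phi_i gamma(k-i) = c_k,
  c_k = sigma^2 * sum_{j=k..q} theta_j psi_{j-k}   (c_k = 0 for k > q),
using gamma(-m) = gamma(m).
psi-weights needed (psi_j = theta_j + sum_i phi_i psi_{j-i}):
  psi_1 = theta_1 + phi_1 = -0.292 + (-0.438) = -0.73
Right-hand sides:
  c_0 = sigma^2 (1 + theta_1 psi_1) = 4 * (1 + (-0.292)(-0.73)) = 4 * 1.21316 = 4.85264
  c_1 = sigma^2 theta_1 = 4 * (-0.292) = -1.168
  c_2 = 0
Equations for k = 0 and k = 1 (AR order 1):
  gamma(0) = phi_1 gamma(1) + c_0
  gamma(1) = phi_1 gamma(0) + c_1
Substituting the second into the first: gamma(0) (1 - phi_1^2) = c_0 + phi_1 c_1, so
  gamma(0) = (c_0 + phi_1 c_1) / (1 - phi_1^2) = (4.85264 + (-0.438)(-1.168)) / (1 - (-0.438)^2) = 5.364224 / 0.808156 = 6.63761.
Therefore gamma(0) = 6.6376 (to 4 decimal places).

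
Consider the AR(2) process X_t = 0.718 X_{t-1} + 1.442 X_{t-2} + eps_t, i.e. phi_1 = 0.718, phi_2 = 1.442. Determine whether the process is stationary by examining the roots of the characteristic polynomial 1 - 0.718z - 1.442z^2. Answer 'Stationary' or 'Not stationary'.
\text{Not stationary}

The AR(p) characteristic polynomial is P(z) = 1 - 0.718z - 1.442z^2.
Stationarity requires all roots to lie outside the unit circle, i.e. |z| > 1 for every root.
Set 1 + (-0.718) z + (-1.442) z^2 = 0, i.e. a z^2 + b z + c = 0 with a = -1.442, b = -0.718, c = 1.
Discriminant D = b^2 - 4ac = (-0.718)^2 - 4*(-1.442)*1 = 0.515524 - (-5.768) = 6.283524.
D >= 0, so the roots are real: z = (-b +/- sqrt(D)) / (2a) = (0.718 +/- 2.506696) / (-2.884).
  z_1 = (0.718 + 2.506696) / (-2.884) = -1.1181,   |z_1| = 1.1181.
  z_2 = (0.718 - 2.506696) / (-2.884) = 0.6202,   |z_2| = 0.6202.
Moduli of all roots: 1.1181, 0.6202.
All moduli strictly greater than 1? No.
Verdict: Not stationary.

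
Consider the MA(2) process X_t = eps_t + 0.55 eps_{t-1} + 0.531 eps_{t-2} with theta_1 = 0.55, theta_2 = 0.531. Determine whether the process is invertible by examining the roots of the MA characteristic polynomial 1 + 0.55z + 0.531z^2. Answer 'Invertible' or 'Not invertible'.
\text{Invertible}

The MA(q) characteristic polynomial is P(z) = 1 + 0.55z + 0.531z^2.
Invertibility requires all roots to lie outside the unit circle, i.e. |z| > 1 for every root.
Set 1 + (0.55) z + (0.531) z^2 = 0, i.e. a z^2 + b z + c = 0 with a = 0.531, b = 0.55, c = 1.
Discriminant D = b^2 - 4ac = (0.55)^2 - 4*(0.531)*1 = 0.3025 - (2.124) = -1.8215.
D < 0, so the roots are the complex-conjugate pair z = (-b +/- i sqrt(-D)) / (2a) = -0.5179 +/- 1.2708i.
For a conjugate pair |z|^2 = z * conj(z) = (product of roots) = c/a = 1/(0.531) = 1.883239, so |z| = sqrt(1.883239) = 1.3723 for both roots.
Moduli of all roots: 1.3723, 1.3723.
All moduli strictly greater than 1? Yes.
Verdict: Invertible.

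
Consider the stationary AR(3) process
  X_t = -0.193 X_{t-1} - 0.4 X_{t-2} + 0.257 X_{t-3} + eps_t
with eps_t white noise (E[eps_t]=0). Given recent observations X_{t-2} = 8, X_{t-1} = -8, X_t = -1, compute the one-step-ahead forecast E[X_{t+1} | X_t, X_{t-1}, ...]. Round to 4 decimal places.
E[X_{t+1} \mid \mathcal F_t] = 5.4490

For an AR(p) model X_t = c + sum_i phi_i X_{t-i} + eps_t, the
one-step-ahead conditional mean is
  E[X_{t+1} | X_t, ...] = c + sum_i phi_i X_{t+1-i}.
Substitute known values:
  E[X_{t+1} | ...] = (-0.193) * (-1) + (-0.4) * (-8) + (0.257) * (8)
                   = 5.4490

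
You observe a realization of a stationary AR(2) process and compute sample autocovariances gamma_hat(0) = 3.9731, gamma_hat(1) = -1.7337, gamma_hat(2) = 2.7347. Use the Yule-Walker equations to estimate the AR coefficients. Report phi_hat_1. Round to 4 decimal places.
\hat\phi_{1} = -0.1680

The Yule-Walker equations for an AR(p) process read, in matrix form,
  Gamma_p phi = r_p,   with   (Gamma_p)_{ij} = gamma(|i - j|),
                       (r_p)_i = gamma(i),   i,j = 1..p.
Substitute the sample gammas (Toeplitz matrix and right-hand side of size 2):
  Gamma_p = [[3.9731, -1.7337], [-1.7337, 3.9731]]
  r_p     = [-1.7337, 2.7347]
Written out:
  3.9731 phi_1 - 1.7337 phi_2 = -1.7337
  -1.7337 phi_1 + 3.9731 phi_2 = 2.7347
Solve by Cramer's rule:
  det = gamma(0)^2 - gamma(1)^2 = (3.9731)^2 - (-1.7337)^2 = 15.78552361 - 3.00571569 = 12.77980792
  phi_hat_1 = [gamma(1) gamma(0) - gamma(1) gamma(2)] / det = [(-1.7337)(3.9731) - (-1.7337)(2.7347)] / 12.77980792 = -2.14701408 / 12.77980792 = -0.168
  phi_hat_2 = [gamma(0) gamma(2) - gamma(1)^2] / det = [(3.9731)(2.7347) - (-1.7337)^2] / 12.77980792 = 7.85952088 / 12.77980792 = 0.615
So phi_hat = [-0.1680, 0.6150].
Therefore phi_hat_1 = -0.1680.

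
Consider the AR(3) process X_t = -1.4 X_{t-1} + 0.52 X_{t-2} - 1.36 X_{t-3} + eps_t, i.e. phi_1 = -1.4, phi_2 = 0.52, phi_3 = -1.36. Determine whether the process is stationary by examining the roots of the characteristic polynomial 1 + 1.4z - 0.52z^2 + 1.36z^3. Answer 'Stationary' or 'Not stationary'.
\text{Not stationary}

The AR(p) characteristic polynomial is P(z) = 1 + 1.4z - 0.52z^2 + 1.36z^3.
Stationarity requires all roots to lie outside the unit circle, i.e. |z| > 1 for every root.
Degree 3: look for a simple real root z0 first, then factor out (1 - z/z0) and solve the remaining quadratic.
Testing z0 = -0.5: P(-0.5) = 1 + (1.4)(-0.5) + (-0.52)(-0.5)^2 + (1.36)(-0.5)^3
  = 1 + (-0.7) + (-0.13) + (-0.17) = 0.  So z_0 = -0.5 is a root, |z_0| = 0.5.
Divide out the factor (1 + 2 z) = (1 - z/z0) (since 1/z0 = -2):
  P(z) = (1 + 2 z)(1 + (-0.6) z + (0.68) z^2)
  [check: z-coef -0.6 - (-2) = 1.4; z^2-coef 0.68 - (-2)(-0.6) = -0.52; z^3-coef -(-2)(0.68) = 1.36.]
Remaining roots from the quadratic factor 1 + (-0.6) z + (0.68) z^2:
  Set 1 + (-0.6) z + (0.68) z^2 = 0, i.e. a z^2 + b z + c = 0 with a = 0.68, b = -0.6, c = 1.
  Discriminant D = b^2 - 4ac = (-0.6)^2 - 4*(0.68)*1 = 0.36 - (2.72) = -2.36.
  D < 0, so the roots are the complex-conjugate pair z = (-b +/- i sqrt(-D)) / (2a) = 0.4412 +/- 1.1296i.
  For a conjugate pair |z|^2 = z * conj(z) = (product of roots) = c/a = 1/(0.68) = 1.470588, so |z| = sqrt(1.470588) = 1.2127 for both roots.
Moduli of all roots: 0.5000, 1.2127, 1.2127.
All moduli strictly greater than 1? No.
Verdict: Not stationary.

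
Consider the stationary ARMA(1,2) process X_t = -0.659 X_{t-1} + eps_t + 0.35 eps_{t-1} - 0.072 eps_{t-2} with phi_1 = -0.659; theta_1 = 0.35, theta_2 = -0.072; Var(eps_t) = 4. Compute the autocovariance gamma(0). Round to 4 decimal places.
\gamma(0) = 4.5044

Multiply the model equation by X_{t-k} and take expectations. With theta_0 = psi_0 = 1 and psi_j the MA(infinity) weights, this gives
  gamma(k) - sum_i phi_i gamma(k-i) = c_k,
  c_k = sigma^2 * sum_{j=k..q} theta_j psi_{j-k}   (c_k = 0 for k > q),
using gamma(-m) = gamma(m).
psi-weights needed (psi_j = theta_j + sum_i phi_i psi_{j-i}):
  psi_1 = theta_1 + phi_1 = 0.35 + (-0.659) = -0.309
  psi_2 = theta_2 + phi_1 psi_1 = -0.072 + (-0.659)(-0.309) = 0.131631
Right-hand sides:
  c_0 = sigma^2 (1 + theta_1 psi_1 + theta_2 psi_2) = 4 * (1 + (0.35)(-0.309) + (-0.072)(0.131631)) = 4 * 0.882373 = 3.52949
  c_1 = sigma^2 (theta_1 + theta_2 psi_1) = 4 * (0.35 + (-0.072)(-0.309)) = 1.488992
  c_2 = sigma^2 theta_2 = 4 * (-0.072) = -0.288
Equations for k = 0 and k = 1 (AR order 1):
  gamma(0) = phi_1 gamma(1) + c_0
  gamma(1) = phi_1 gamma(0) + c_1
Substituting the second into the first: gamma(0) (1 - phi_1^2) = c_0 + phi_1 c_1, so
  gamma(0) = (c_0 + phi_1 c_1) / (1 - phi_1^2) = (3.52949 + (-0.659)(1.488992)) / (1 - (-0.659)^2) = 2.548245 / 0.565719 = 4.504435.
Therefore gamma(0) = 4.5044 (to 4 decimal places).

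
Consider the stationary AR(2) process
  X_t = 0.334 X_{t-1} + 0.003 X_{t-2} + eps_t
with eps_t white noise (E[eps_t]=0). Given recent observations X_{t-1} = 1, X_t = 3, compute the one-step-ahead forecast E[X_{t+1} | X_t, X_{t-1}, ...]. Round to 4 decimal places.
E[X_{t+1} \mid \mathcal F_t] = 1.0050

For an AR(p) model X_t = c + sum_i phi_i X_{t-i} + eps_t, the
one-step-ahead conditional mean is
  E[X_{t+1} | X_t, ...] = c + sum_i phi_i X_{t+1-i}.
Substitute known values:
  E[X_{t+1} | ...] = (0.334) * (3) + (0.003) * (1)
                   = 1.0050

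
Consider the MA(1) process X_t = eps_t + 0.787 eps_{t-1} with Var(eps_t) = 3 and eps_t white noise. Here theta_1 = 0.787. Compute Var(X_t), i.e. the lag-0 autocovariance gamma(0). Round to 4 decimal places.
\gamma(0) = 4.8581

For an MA(q) process X_t = eps_t + sum_i theta_i eps_{t-i} with
Var(eps_t) = sigma^2, the variance is
  gamma(0) = sigma^2 * (1 + sum_i theta_i^2).
  sum_i theta_i^2 = (0.787)^2 = 0.619369.
  gamma(0) = 3 * (1 + 0.619369) = 3 * 1.619369 = 4.858107, which rounds to 4.8581.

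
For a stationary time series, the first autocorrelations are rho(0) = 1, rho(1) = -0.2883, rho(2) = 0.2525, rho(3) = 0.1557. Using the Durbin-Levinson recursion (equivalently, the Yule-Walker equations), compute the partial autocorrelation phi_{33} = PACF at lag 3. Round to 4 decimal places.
\phi_{33} = 0.3030

The PACF at lag k is phi_{kk}, the last component of the solution
to the Yule-Walker system G_k phi = r_k where
  (G_k)_{ij} = rho(|i - j|), (r_k)_i = rho(i), i,j = 1..k.
Equivalently, Durbin-Levinson gives phi_{kk} iteratively:
  phi_{11} = rho(1)
  phi_{kk} = [rho(k) - sum_{j=1..k-1} phi_{k-1,j} rho(k-j)]
            / [1 - sum_{j=1..k-1} phi_{k-1,j} rho(j)],
  phi_{k,j} = phi_{k-1,j} - phi_{kk} phi_{k-1,k-j},  j = 1..k-1.
Step k = 1:
  phi_11 = rho(1) = -0.2883.
Step k = 2:
  phi_22 = [rho(2) - phi_11 rho(1)] / [1 - phi_11 rho(1)] = [0.2525 - (-0.2883)(-0.2883)] / [1 - (-0.2883)(-0.2883)]
         = 0.16938311 / 0.91688311 = 0.184738.
  Update: phi_21 = phi_11 - phi_22 phi_11 = -0.2883 - (0.184738)(-0.2883) = -0.23504.
Step k = 3:
  phi_33 = [rho(3) - phi_21 rho(2) - phi_22 rho(1)] / [1 - phi_21 rho(1) - phi_22 rho(2)]
    numerator   = 0.1557 - (-0.23504)(0.2525) - (0.184738)(-0.2883) = 0.26830756
    denominator = 1 - (-0.23504)(-0.2883) - (0.184738)(0.2525) = 0.88559162
  phi_33 = 0.26830756 / 0.88559162 = 0.303.
Therefore phi_{33} = 0.3030.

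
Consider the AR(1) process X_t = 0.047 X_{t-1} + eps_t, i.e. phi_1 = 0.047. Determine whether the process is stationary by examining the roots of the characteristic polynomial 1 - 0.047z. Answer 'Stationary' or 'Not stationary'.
\text{Stationary}

The AR(p) characteristic polynomial is P(z) = 1 - 0.047z.
Stationarity requires all roots to lie outside the unit circle, i.e. |z| > 1 for every root.
This is linear in z: 1 + (-0.047) z = 0  =>  z = -1/(-0.047) = 21.276596,  |z| = 21.276596.
Moduli of all roots: 21.2766.
All moduli strictly greater than 1? Yes.
Verdict: Stationary.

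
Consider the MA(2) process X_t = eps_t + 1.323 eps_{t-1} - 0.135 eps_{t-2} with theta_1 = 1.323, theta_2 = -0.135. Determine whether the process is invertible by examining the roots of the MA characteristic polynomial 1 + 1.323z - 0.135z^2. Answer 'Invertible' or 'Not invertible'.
\text{Not invertible}

The MA(q) characteristic polynomial is P(z) = 1 + 1.323z - 0.135z^2.
Invertibility requires all roots to lie outside the unit circle, i.e. |z| > 1 for every root.
Set 1 + (1.323) z + (-0.135) z^2 = 0, i.e. a z^2 + b z + c = 0 with a = -0.135, b = 1.323, c = 1.
Discriminant D = b^2 - 4ac = (1.323)^2 - 4*(-0.135)*1 = 1.750329 - (-0.54) = 2.290329.
D >= 0, so the roots are real: z = (-b +/- sqrt(D)) / (2a) = (-1.323 +/- 1.513383) / (-0.27).
  z_1 = (-1.323 + 1.513383) / (-0.27) = -0.7051,   |z_1| = 0.7051.
  z_2 = (-1.323 - 1.513383) / (-0.27) = 10.5051,   |z_2| = 10.5051.
Moduli of all roots: 0.7051, 10.5051.
All moduli strictly greater than 1? No.
Verdict: Not invertible.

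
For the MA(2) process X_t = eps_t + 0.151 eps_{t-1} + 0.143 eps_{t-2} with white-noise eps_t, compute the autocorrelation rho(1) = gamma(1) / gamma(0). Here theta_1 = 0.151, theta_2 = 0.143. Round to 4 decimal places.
\rho(1) = 0.1654

For an MA(q) process with theta_0 = 1, the autocovariance is
  gamma(k) = sigma^2 * sum_{i=0..q-k} theta_i * theta_{i+k},
and rho(k) = gamma(k) / gamma(0). Sigma^2 cancels.
  numerator   = (1)*(0.151) + (0.151)*(0.143) = 0.172593.
  denominator = (1)^2 + (0.151)^2 + (0.143)^2 = 1.04325.
  rho(1) = 0.172593 / 1.04325 = 0.1654.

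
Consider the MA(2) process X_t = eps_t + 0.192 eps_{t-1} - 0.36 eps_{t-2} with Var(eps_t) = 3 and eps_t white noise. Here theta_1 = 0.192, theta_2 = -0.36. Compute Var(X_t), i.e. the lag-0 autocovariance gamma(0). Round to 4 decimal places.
\gamma(0) = 3.4994

For an MA(q) process X_t = eps_t + sum_i theta_i eps_{t-i} with
Var(eps_t) = sigma^2, the variance is
  gamma(0) = sigma^2 * (1 + sum_i theta_i^2).
  sum_i theta_i^2 = (0.192)^2 + (-0.36)^2 = 0.036864 + 0.1296 = 0.166464.
  gamma(0) = 3 * (1 + 0.166464) = 3 * 1.166464 = 3.499392, which rounds to 3.4994.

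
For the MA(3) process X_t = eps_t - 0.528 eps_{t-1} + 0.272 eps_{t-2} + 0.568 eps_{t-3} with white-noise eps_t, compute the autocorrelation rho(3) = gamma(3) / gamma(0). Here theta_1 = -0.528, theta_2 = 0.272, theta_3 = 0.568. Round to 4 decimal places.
\rho(3) = 0.3390

For an MA(q) process with theta_0 = 1, the autocovariance is
  gamma(k) = sigma^2 * sum_{i=0..q-k} theta_i * theta_{i+k},
and rho(k) = gamma(k) / gamma(0). Sigma^2 cancels.
  numerator   = (1)*(0.568) = 0.568.
  denominator = (1)^2 + (-0.528)^2 + (0.272)^2 + (0.568)^2 = 1.675392.
  rho(3) = 0.568 / 1.675392 = 0.3390.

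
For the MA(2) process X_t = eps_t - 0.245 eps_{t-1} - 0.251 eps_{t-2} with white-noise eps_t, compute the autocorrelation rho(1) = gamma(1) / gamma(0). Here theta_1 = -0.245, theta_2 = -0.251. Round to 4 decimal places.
\rho(1) = -0.1634

For an MA(q) process with theta_0 = 1, the autocovariance is
  gamma(k) = sigma^2 * sum_{i=0..q-k} theta_i * theta_{i+k},
and rho(k) = gamma(k) / gamma(0). Sigma^2 cancels.
  numerator   = (1)*(-0.245) + (-0.245)*(-0.251) = -0.183505.
  denominator = (1)^2 + (-0.245)^2 + (-0.251)^2 = 1.123026.
  rho(1) = -0.183505 / 1.123026 = -0.1634.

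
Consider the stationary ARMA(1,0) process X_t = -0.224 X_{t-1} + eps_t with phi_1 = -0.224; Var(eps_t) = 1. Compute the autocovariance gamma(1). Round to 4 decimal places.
\gamma(1) = -0.2358

Multiply the model equation by X_{t-k} and take expectations. With theta_0 = psi_0 = 1 and psi_j the MA(infinity) weights, this gives
  gamma(k) - sum_i phi_i gamma(k-i) = c_k,
  c_k = sigma^2 * sum_{j=k..q} theta_j psi_{j-k}   (c_k = 0 for k > q),
using gamma(-m) = gamma(m).
Pure AR (q = 0): c_0 = sigma^2 = 1, c_k = 0 for k >= 1.
Equations for k = 0 and k = 1 (AR order 1):
  gamma(0) = phi_1 gamma(1) + c_0
  gamma(1) = phi_1 gamma(0) + c_1
Substituting the second into the first: gamma(0) (1 - phi_1^2) = c_0 + phi_1 c_1, so
  gamma(0) = c_0 / (1 - phi_1^2) = 1 / (1 - (-0.224)^2) = 1 / 0.949824 = 1.052827.
  gamma(1) = phi_1 gamma(0) = (-0.224)(1.052827) = -0.235833.
Therefore gamma(1) = -0.2358 (to 4 decimal places).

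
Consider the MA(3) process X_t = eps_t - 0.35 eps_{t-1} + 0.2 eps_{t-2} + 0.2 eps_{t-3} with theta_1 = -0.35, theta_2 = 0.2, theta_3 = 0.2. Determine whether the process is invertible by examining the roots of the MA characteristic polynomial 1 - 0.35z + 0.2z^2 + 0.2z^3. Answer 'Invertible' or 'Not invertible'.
\text{Invertible}

The MA(q) characteristic polynomial is P(z) = 1 - 0.35z + 0.2z^2 + 0.2z^3.
Invertibility requires all roots to lie outside the unit circle, i.e. |z| > 1 for every root.
Degree 3: look for a simple real root z0 first, then factor out (1 - z/z0) and solve the remaining quadratic.
Testing z0 = -2.5: P(-2.5) = 1 + (-0.35)(-2.5) + (0.2)(-2.5)^2 + (0.2)(-2.5)^3
  = 1 + (0.875) + (1.25) + (-3.125) = 0.  So z_0 = -2.5 is a root, |z_0| = 2.5.
Divide out the factor (1 + 0.4 z) = (1 - z/z0) (since 1/z0 = -0.4):
  P(z) = (1 + 0.4 z)(1 + (-0.75) z + (0.5) z^2)
  [check: z-coef -0.75 - (-0.4) = -0.35; z^2-coef 0.5 - (-0.4)(-0.75) = 0.2; z^3-coef -(-0.4)(0.5) = 0.2.]
Remaining roots from the quadratic factor 1 + (-0.75) z + (0.5) z^2:
  Set 1 + (-0.75) z + (0.5) z^2 = 0, i.e. a z^2 + b z + c = 0 with a = 0.5, b = -0.75, c = 1.
  Discriminant D = b^2 - 4ac = (-0.75)^2 - 4*(0.5)*1 = 0.5625 - (2) = -1.4375.
  D < 0, so the roots are the complex-conjugate pair z = (-b +/- i sqrt(-D)) / (2a) = 0.75 +/- 1.199i.
  For a conjugate pair |z|^2 = z * conj(z) = (product of roots) = c/a = 1/(0.5) = 2, so |z| = sqrt(2) = 1.4142 for both roots.
Moduli of all roots: 2.5000, 1.4142, 1.4142.
All moduli strictly greater than 1? Yes.
Verdict: Invertible.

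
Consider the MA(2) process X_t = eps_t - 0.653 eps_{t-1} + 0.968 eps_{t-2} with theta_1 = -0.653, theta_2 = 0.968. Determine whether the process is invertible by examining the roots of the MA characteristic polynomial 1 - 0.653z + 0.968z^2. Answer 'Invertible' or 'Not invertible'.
\text{Invertible}

The MA(q) characteristic polynomial is P(z) = 1 - 0.653z + 0.968z^2.
Invertibility requires all roots to lie outside the unit circle, i.e. |z| > 1 for every root.
Set 1 + (-0.653) z + (0.968) z^2 = 0, i.e. a z^2 + b z + c = 0 with a = 0.968, b = -0.653, c = 1.
Discriminant D = b^2 - 4ac = (-0.653)^2 - 4*(0.968)*1 = 0.426409 - (3.872) = -3.445591.
D < 0, so the roots are the complex-conjugate pair z = (-b +/- i sqrt(-D)) / (2a) = 0.3373 +/- 0.9588i.
For a conjugate pair |z|^2 = z * conj(z) = (product of roots) = c/a = 1/(0.968) = 1.033058, so |z| = sqrt(1.033058) = 1.0164 for both roots.
Moduli of all roots: 1.0164, 1.0164.
All moduli strictly greater than 1? Yes.
Verdict: Invertible.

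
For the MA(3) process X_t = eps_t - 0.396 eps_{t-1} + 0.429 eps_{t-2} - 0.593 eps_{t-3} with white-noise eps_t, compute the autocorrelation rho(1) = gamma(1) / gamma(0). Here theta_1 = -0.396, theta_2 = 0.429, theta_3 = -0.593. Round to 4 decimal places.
\rho(1) = -0.4847

For an MA(q) process with theta_0 = 1, the autocovariance is
  gamma(k) = sigma^2 * sum_{i=0..q-k} theta_i * theta_{i+k},
and rho(k) = gamma(k) / gamma(0). Sigma^2 cancels.
  numerator   = (1)*(-0.396) + (-0.396)*(0.429) + (0.429)*(-0.593) = -0.820281.
  denominator = (1)^2 + (-0.396)^2 + (0.429)^2 + (-0.593)^2 = 1.692506.
  rho(1) = -0.820281 / 1.692506 = -0.4847.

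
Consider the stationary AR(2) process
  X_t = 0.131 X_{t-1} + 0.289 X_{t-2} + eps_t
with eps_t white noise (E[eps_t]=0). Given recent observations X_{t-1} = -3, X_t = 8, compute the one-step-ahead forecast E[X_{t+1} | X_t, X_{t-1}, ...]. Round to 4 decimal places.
E[X_{t+1} \mid \mathcal F_t] = 0.1810

For an AR(p) model X_t = c + sum_i phi_i X_{t-i} + eps_t, the
one-step-ahead conditional mean is
  E[X_{t+1} | X_t, ...] = c + sum_i phi_i X_{t+1-i}.
Substitute known values:
  E[X_{t+1} | ...] = (0.131) * (8) + (0.289) * (-3)
                   = 0.1810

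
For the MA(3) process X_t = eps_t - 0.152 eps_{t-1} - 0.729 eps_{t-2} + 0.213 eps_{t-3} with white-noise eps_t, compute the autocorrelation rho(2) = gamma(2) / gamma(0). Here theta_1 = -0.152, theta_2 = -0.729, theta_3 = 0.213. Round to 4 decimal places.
\rho(2) = -0.4759

For an MA(q) process with theta_0 = 1, the autocovariance is
  gamma(k) = sigma^2 * sum_{i=0..q-k} theta_i * theta_{i+k},
and rho(k) = gamma(k) / gamma(0). Sigma^2 cancels.
  numerator   = (1)*(-0.729) + (-0.152)*(0.213) = -0.761376.
  denominator = (1)^2 + (-0.152)^2 + (-0.729)^2 + (0.213)^2 = 1.599914.
  rho(2) = -0.761376 / 1.599914 = -0.4759.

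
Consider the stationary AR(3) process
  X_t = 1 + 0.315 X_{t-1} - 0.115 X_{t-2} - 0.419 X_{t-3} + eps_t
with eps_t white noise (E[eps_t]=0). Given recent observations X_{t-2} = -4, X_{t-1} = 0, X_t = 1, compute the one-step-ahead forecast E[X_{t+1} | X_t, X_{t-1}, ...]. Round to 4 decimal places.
E[X_{t+1} \mid \mathcal F_t] = 2.9910

For an AR(p) model X_t = c + sum_i phi_i X_{t-i} + eps_t, the
one-step-ahead conditional mean is
  E[X_{t+1} | X_t, ...] = c + sum_i phi_i X_{t+1-i}.
Substitute known values:
  E[X_{t+1} | ...] = 1 + (0.315) * (1) + (-0.115) * (0) + (-0.419) * (-4)
                   = 2.9910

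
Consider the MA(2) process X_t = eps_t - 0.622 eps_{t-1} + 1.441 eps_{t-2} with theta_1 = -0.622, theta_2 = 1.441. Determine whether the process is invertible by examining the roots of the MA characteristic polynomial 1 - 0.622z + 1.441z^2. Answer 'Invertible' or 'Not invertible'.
\text{Not invertible}

The MA(q) characteristic polynomial is P(z) = 1 - 0.622z + 1.441z^2.
Invertibility requires all roots to lie outside the unit circle, i.e. |z| > 1 for every root.
Set 1 + (-0.622) z + (1.441) z^2 = 0, i.e. a z^2 + b z + c = 0 with a = 1.441, b = -0.622, c = 1.
Discriminant D = b^2 - 4ac = (-0.622)^2 - 4*(1.441)*1 = 0.386884 - (5.764) = -5.377116.
D < 0, so the roots are the complex-conjugate pair z = (-b +/- i sqrt(-D)) / (2a) = 0.2158 +/- 0.8046i.
For a conjugate pair |z|^2 = z * conj(z) = (product of roots) = c/a = 1/(1.441) = 0.693963, so |z| = sqrt(0.693963) = 0.833 for both roots.
Moduli of all roots: 0.8330, 0.8330.
All moduli strictly greater than 1? No.
Verdict: Not invertible.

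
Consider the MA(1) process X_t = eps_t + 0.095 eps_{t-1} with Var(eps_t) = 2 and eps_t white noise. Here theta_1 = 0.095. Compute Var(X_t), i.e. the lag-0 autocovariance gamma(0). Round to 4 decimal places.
\gamma(0) = 2.0181

For an MA(q) process X_t = eps_t + sum_i theta_i eps_{t-i} with
Var(eps_t) = sigma^2, the variance is
  gamma(0) = sigma^2 * (1 + sum_i theta_i^2).
  sum_i theta_i^2 = (0.095)^2 = 0.009025.
  gamma(0) = 2 * (1 + 0.009025) = 2 * 1.009025 = 2.01805, which rounds to 2.0181.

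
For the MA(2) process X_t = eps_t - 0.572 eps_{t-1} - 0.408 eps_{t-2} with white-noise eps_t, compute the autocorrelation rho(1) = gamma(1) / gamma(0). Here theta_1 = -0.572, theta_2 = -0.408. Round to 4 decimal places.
\rho(1) = -0.2267

For an MA(q) process with theta_0 = 1, the autocovariance is
  gamma(k) = sigma^2 * sum_{i=0..q-k} theta_i * theta_{i+k},
and rho(k) = gamma(k) / gamma(0). Sigma^2 cancels.
  numerator   = (1)*(-0.572) + (-0.572)*(-0.408) = -0.338624.
  denominator = (1)^2 + (-0.572)^2 + (-0.408)^2 = 1.493648.
  rho(1) = -0.338624 / 1.493648 = -0.2267.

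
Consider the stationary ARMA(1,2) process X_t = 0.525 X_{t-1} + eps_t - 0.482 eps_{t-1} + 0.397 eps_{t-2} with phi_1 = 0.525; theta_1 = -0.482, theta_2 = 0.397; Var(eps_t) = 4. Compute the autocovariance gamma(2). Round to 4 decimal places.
\gamma(2) = 1.9841

Multiply the model equation by X_{t-k} and take expectations. With theta_0 = psi_0 = 1 and psi_j the MA(infinity) weights, this gives
  gamma(k) - sum_i phi_i gamma(k-i) = c_k,
  c_k = sigma^2 * sum_{j=k..q} theta_j psi_{j-k}   (c_k = 0 for k > q),
using gamma(-m) = gamma(m).
psi-weights needed (psi_j = theta_j + sum_i phi_i psi_{j-i}):
  psi_1 = theta_1 + phi_1 = -0.482 + (0.525) = 0.043
  psi_2 = theta_2 + phi_1 psi_1 = 0.397 + (0.525)(0.043) = 0.419575
Right-hand sides:
  c_0 = sigma^2 (1 + theta_1 psi_1 + theta_2 psi_2) = 4 * (1 + (-0.482)(0.043) + (0.397)(0.419575)) = 4 * 1.145845 = 4.583381
  c_1 = sigma^2 (theta_1 + theta_2 psi_1) = 4 * (-0.482 + (0.397)(0.043)) = -1.859716
  c_2 = sigma^2 theta_2 = 4 * (0.397) = 1.588
Equations for k = 0 and k = 1 (AR order 1):
  gamma(0) = phi_1 gamma(1) + c_0
  gamma(1) = phi_1 gamma(0) + c_1
Substituting the second into the first: gamma(0) (1 - phi_1^2) = c_0 + phi_1 c_1, so
  gamma(0) = (c_0 + phi_1 c_1) / (1 - phi_1^2) = (4.583381 + (0.525)(-1.859716)) / (1 - (0.525)^2) = 3.60703 / 0.724375 = 4.979507.
  gamma(1) = phi_1 gamma(0) + c_1 = (0.525)(4.979507) + (-1.859716) = 0.754525.
For k = 2: gamma(2) = phi_1 gamma(1) + c_2
  = (0.525)(0.754525) + (1.588) = 1.984126.
Therefore gamma(2) = 1.9841 (to 4 decimal places).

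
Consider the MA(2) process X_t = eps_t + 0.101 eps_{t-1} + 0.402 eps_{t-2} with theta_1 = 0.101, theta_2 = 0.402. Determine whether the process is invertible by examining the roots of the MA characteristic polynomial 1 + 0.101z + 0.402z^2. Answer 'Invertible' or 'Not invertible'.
\text{Invertible}

The MA(q) characteristic polynomial is P(z) = 1 + 0.101z + 0.402z^2.
Invertibility requires all roots to lie outside the unit circle, i.e. |z| > 1 for every root.
Set 1 + (0.101) z + (0.402) z^2 = 0, i.e. a z^2 + b z + c = 0 with a = 0.402, b = 0.101, c = 1.
Discriminant D = b^2 - 4ac = (0.101)^2 - 4*(0.402)*1 = 0.010201 - (1.608) = -1.597799.
D < 0, so the roots are the complex-conjugate pair z = (-b +/- i sqrt(-D)) / (2a) = -0.1256 +/- 1.5722i.
For a conjugate pair |z|^2 = z * conj(z) = (product of roots) = c/a = 1/(0.402) = 2.487562, so |z| = sqrt(2.487562) = 1.5772 for both roots.
Moduli of all roots: 1.5772, 1.5772.
All moduli strictly greater than 1? Yes.
Verdict: Invertible.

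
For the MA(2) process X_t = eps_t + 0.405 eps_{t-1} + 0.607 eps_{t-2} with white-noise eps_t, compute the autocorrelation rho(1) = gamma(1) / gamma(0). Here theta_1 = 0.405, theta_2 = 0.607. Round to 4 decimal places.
\rho(1) = 0.4247

For an MA(q) process with theta_0 = 1, the autocovariance is
  gamma(k) = sigma^2 * sum_{i=0..q-k} theta_i * theta_{i+k},
and rho(k) = gamma(k) / gamma(0). Sigma^2 cancels.
  numerator   = (1)*(0.405) + (0.405)*(0.607) = 0.650835.
  denominator = (1)^2 + (0.405)^2 + (0.607)^2 = 1.532474.
  rho(1) = 0.650835 / 1.532474 = 0.4247.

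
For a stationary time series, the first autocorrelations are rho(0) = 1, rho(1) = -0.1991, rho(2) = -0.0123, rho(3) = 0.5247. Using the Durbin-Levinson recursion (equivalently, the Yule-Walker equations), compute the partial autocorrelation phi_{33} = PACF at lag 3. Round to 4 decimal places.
\phi_{33} = 0.5340

The PACF at lag k is phi_{kk}, the last component of the solution
to the Yule-Walker system G_k phi = r_k where
  (G_k)_{ij} = rho(|i - j|), (r_k)_i = rho(i), i,j = 1..k.
Equivalently, Durbin-Levinson gives phi_{kk} iteratively:
  phi_{11} = rho(1)
  phi_{kk} = [rho(k) - sum_{j=1..k-1} phi_{k-1,j} rho(k-j)]
            / [1 - sum_{j=1..k-1} phi_{k-1,j} rho(j)],
  phi_{k,j} = phi_{k-1,j} - phi_{kk} phi_{k-1,k-j},  j = 1..k-1.
Step k = 1:
  phi_11 = rho(1) = -0.1991.
Step k = 2:
  phi_22 = [rho(2) - phi_11 rho(1)] / [1 - phi_11 rho(1)] = [-0.0123 - (-0.1991)(-0.1991)] / [1 - (-0.1991)(-0.1991)]
         = -0.05194081 / 0.96035919 = -0.054085.
  Update: phi_21 = phi_11 - phi_22 phi_11 = -0.1991 - (-0.054085)(-0.1991) = -0.209868.
Step k = 3:
  phi_33 = [rho(3) - phi_21 rho(2) - phi_22 rho(1)] / [1 - phi_21 rho(1) - phi_22 rho(2)]
    numerator   = 0.5247 - (-0.209868)(-0.0123) - (-0.054085)(-0.1991) = 0.51135034
    denominator = 1 - (-0.209868)(-0.1991) - (-0.054085)(-0.0123) = 0.95754998
  phi_33 = 0.51135034 / 0.95754998 = 0.534.
Therefore phi_{33} = 0.5340.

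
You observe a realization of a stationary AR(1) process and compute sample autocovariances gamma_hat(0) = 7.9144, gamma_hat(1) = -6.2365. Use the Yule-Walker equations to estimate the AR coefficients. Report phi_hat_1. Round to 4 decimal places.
\hat\phi_{1} = -0.7880

The Yule-Walker equations for an AR(p) process read, in matrix form,
  Gamma_p phi = r_p,   with   (Gamma_p)_{ij} = gamma(|i - j|),
                       (r_p)_i = gamma(i),   i,j = 1..p.
Substitute the sample gammas (Toeplitz matrix and right-hand side of size 1):
  Gamma_p = [[7.9144]]
  r_p     = [-6.2365]
With p = 1 this is the single equation gamma(0) phi_1 = gamma(1):
  phi_hat_1 = gamma(1) / gamma(0) = -6.2365 / 7.9144 = -0.7880.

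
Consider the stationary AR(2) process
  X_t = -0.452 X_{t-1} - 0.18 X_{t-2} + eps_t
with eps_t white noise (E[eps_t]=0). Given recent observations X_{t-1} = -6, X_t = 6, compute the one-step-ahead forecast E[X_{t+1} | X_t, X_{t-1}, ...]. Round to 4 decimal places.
E[X_{t+1} \mid \mathcal F_t] = -1.6320

For an AR(p) model X_t = c + sum_i phi_i X_{t-i} + eps_t, the
one-step-ahead conditional mean is
  E[X_{t+1} | X_t, ...] = c + sum_i phi_i X_{t+1-i}.
Substitute known values:
  E[X_{t+1} | ...] = (-0.452) * (6) + (-0.18) * (-6)
                   = -1.6320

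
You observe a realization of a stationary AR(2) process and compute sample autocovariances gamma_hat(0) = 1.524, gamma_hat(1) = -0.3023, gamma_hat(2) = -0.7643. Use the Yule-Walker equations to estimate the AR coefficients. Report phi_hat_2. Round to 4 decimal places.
\hat\phi_{2} = -0.5630

The Yule-Walker equations for an AR(p) process read, in matrix form,
  Gamma_p phi = r_p,   with   (Gamma_p)_{ij} = gamma(|i - j|),
                       (r_p)_i = gamma(i),   i,j = 1..p.
Substitute the sample gammas (Toeplitz matrix and right-hand side of size 2):
  Gamma_p = [[1.524, -0.3023], [-0.3023, 1.524]]
  r_p     = [-0.3023, -0.7643]
Written out:
  1.524 phi_1 - 0.3023 phi_2 = -0.3023
  -0.3023 phi_1 + 1.524 phi_2 = -0.7643
Solve by Cramer's rule:
  det = gamma(0)^2 - gamma(1)^2 = (1.524)^2 - (-0.3023)^2 = 2.322576 - 0.09138529 = 2.23119071
  phi_hat_1 = [gamma(1) gamma(0) - gamma(1) gamma(2)] / det = [(-0.3023)(1.524) - (-0.3023)(-0.7643)] / 2.23119071 = -0.69175309 / 2.23119071 = -0.31
  phi_hat_2 = [gamma(0) gamma(2) - gamma(1)^2] / det = [(1.524)(-0.7643) - (-0.3023)^2] / 2.23119071 = -1.25617849 / 2.23119071 = -0.563
So phi_hat = [-0.3100, -0.5630].
Therefore phi_hat_2 = -0.5630.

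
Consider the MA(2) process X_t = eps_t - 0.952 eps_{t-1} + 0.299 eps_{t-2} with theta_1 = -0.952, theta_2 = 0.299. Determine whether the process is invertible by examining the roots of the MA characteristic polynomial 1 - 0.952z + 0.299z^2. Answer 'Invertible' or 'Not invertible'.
\text{Invertible}

The MA(q) characteristic polynomial is P(z) = 1 - 0.952z + 0.299z^2.
Invertibility requires all roots to lie outside the unit circle, i.e. |z| > 1 for every root.
Set 1 + (-0.952) z + (0.299) z^2 = 0, i.e. a z^2 + b z + c = 0 with a = 0.299, b = -0.952, c = 1.
Discriminant D = b^2 - 4ac = (-0.952)^2 - 4*(0.299)*1 = 0.906304 - (1.196) = -0.289696.
D < 0, so the roots are the complex-conjugate pair z = (-b +/- i sqrt(-D)) / (2a) = 1.592 +/- 0.9001i.
For a conjugate pair |z|^2 = z * conj(z) = (product of roots) = c/a = 1/(0.299) = 3.344482, so |z| = sqrt(3.344482) = 1.8288 for both roots.
Moduli of all roots: 1.8288, 1.8288.
All moduli strictly greater than 1? Yes.
Verdict: Invertible.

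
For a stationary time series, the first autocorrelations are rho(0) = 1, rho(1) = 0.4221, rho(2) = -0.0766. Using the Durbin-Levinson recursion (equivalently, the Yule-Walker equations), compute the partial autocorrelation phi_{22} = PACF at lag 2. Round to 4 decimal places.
\phi_{22} = -0.3100

The PACF at lag k is phi_{kk}, the last component of the solution
to the Yule-Walker system G_k phi = r_k where
  (G_k)_{ij} = rho(|i - j|), (r_k)_i = rho(i), i,j = 1..k.
Equivalently, Durbin-Levinson gives phi_{kk} iteratively:
  phi_{11} = rho(1)
  phi_{kk} = [rho(k) - sum_{j=1..k-1} phi_{k-1,j} rho(k-j)]
            / [1 - sum_{j=1..k-1} phi_{k-1,j} rho(j)],
  phi_{k,j} = phi_{k-1,j} - phi_{kk} phi_{k-1,k-j},  j = 1..k-1.
Step k = 1:
  phi_11 = rho(1) = 0.4221.
Step k = 2:
  phi_22 = [rho(2) - phi_11 rho(1)] / [1 - phi_11 rho(1)] = [-0.0766 - (0.4221)(0.4221)] / [1 - (0.4221)(0.4221)]
         = -0.25476841 / 0.82183159 = -0.31.
Therefore phi_{22} = -0.3100.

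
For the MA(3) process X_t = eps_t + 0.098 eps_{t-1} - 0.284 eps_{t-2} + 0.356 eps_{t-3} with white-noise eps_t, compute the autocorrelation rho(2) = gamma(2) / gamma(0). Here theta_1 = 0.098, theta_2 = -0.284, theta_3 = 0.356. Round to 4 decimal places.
\rho(2) = -0.2047

For an MA(q) process with theta_0 = 1, the autocovariance is
  gamma(k) = sigma^2 * sum_{i=0..q-k} theta_i * theta_{i+k},
and rho(k) = gamma(k) / gamma(0). Sigma^2 cancels.
  numerator   = (1)*(-0.284) + (0.098)*(0.356) = -0.249112.
  denominator = (1)^2 + (0.098)^2 + (-0.284)^2 + (0.356)^2 = 1.216996.
  rho(2) = -0.249112 / 1.216996 = -0.2047.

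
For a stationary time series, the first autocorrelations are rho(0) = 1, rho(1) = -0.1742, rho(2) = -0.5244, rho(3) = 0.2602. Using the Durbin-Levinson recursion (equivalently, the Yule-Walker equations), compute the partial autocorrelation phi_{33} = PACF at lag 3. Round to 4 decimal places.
\phi_{33} = 0.0259

The PACF at lag k is phi_{kk}, the last component of the solution
to the Yule-Walker system G_k phi = r_k where
  (G_k)_{ij} = rho(|i - j|), (r_k)_i = rho(i), i,j = 1..k.
Equivalently, Durbin-Levinson gives phi_{kk} iteratively:
  phi_{11} = rho(1)
  phi_{kk} = [rho(k) - sum_{j=1..k-1} phi_{k-1,j} rho(k-j)]
            / [1 - sum_{j=1..k-1} phi_{k-1,j} rho(j)],
  phi_{k,j} = phi_{k-1,j} - phi_{kk} phi_{k-1,k-j},  j = 1..k-1.
Step k = 1:
  phi_11 = rho(1) = -0.1742.
Step k = 2:
  phi_22 = [rho(2) - phi_11 rho(1)] / [1 - phi_11 rho(1)] = [-0.5244 - (-0.1742)(-0.1742)] / [1 - (-0.1742)(-0.1742)]
         = -0.55474564 / 0.96965436 = -0.572107.
  Update: phi_21 = phi_11 - phi_22 phi_11 = -0.1742 - (-0.572107)(-0.1742) = -0.273861.
Step k = 3:
  phi_33 = [rho(3) - phi_21 rho(2) - phi_22 rho(1)] / [1 - phi_21 rho(1) - phi_22 rho(2)]
    numerator   = 0.2602 - (-0.273861)(-0.5244) - (-0.572107)(-0.1742) = 0.01692634
    denominator = 1 - (-0.273861)(-0.1742) - (-0.572107)(-0.5244) = 0.65228073
  phi_33 = 0.01692634 / 0.65228073 = 0.0259.
Therefore phi_{33} = 0.0259.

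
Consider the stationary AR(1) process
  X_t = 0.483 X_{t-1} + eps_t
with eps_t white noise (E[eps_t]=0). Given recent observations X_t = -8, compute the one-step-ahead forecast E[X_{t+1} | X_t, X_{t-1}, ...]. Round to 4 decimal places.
E[X_{t+1} \mid \mathcal F_t] = -3.8640

For an AR(p) model X_t = c + sum_i phi_i X_{t-i} + eps_t, the
one-step-ahead conditional mean is
  E[X_{t+1} | X_t, ...] = c + sum_i phi_i X_{t+1-i}.
Substitute known values:
  E[X_{t+1} | ...] = (0.483) * (-8)
                   = -3.8640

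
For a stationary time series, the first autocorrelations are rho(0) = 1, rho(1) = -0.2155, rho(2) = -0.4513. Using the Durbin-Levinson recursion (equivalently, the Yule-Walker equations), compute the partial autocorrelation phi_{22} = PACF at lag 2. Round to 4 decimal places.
\phi_{22} = -0.5220

The PACF at lag k is phi_{kk}, the last component of the solution
to the Yule-Walker system G_k phi = r_k where
  (G_k)_{ij} = rho(|i - j|), (r_k)_i = rho(i), i,j = 1..k.
Equivalently, Durbin-Levinson gives phi_{kk} iteratively:
  phi_{11} = rho(1)
  phi_{kk} = [rho(k) - sum_{j=1..k-1} phi_{k-1,j} rho(k-j)]
            / [1 - sum_{j=1..k-1} phi_{k-1,j} rho(j)],
  phi_{k,j} = phi_{k-1,j} - phi_{kk} phi_{k-1,k-j},  j = 1..k-1.
Step k = 1:
  phi_11 = rho(1) = -0.2155.
Step k = 2:
  phi_22 = [rho(2) - phi_11 rho(1)] / [1 - phi_11 rho(1)] = [-0.4513 - (-0.2155)(-0.2155)] / [1 - (-0.2155)(-0.2155)]
         = -0.49774025 / 0.95355975 = -0.522.
Therefore phi_{22} = -0.5220.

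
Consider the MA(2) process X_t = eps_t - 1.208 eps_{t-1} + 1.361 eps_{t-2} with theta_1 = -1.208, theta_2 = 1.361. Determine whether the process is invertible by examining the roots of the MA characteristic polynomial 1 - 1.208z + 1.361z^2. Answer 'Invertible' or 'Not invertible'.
\text{Not invertible}

The MA(q) characteristic polynomial is P(z) = 1 - 1.208z + 1.361z^2.
Invertibility requires all roots to lie outside the unit circle, i.e. |z| > 1 for every root.
Set 1 + (-1.208) z + (1.361) z^2 = 0, i.e. a z^2 + b z + c = 0 with a = 1.361, b = -1.208, c = 1.
Discriminant D = b^2 - 4ac = (-1.208)^2 - 4*(1.361)*1 = 1.459264 - (5.444) = -3.984736.
D < 0, so the roots are the complex-conjugate pair z = (-b +/- i sqrt(-D)) / (2a) = 0.4438 +/- 0.7334i.
For a conjugate pair |z|^2 = z * conj(z) = (product of roots) = c/a = 1/(1.361) = 0.734754, so |z| = sqrt(0.734754) = 0.8572 for both roots.
Moduli of all roots: 0.8572, 0.8572.
All moduli strictly greater than 1? No.
Verdict: Not invertible.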